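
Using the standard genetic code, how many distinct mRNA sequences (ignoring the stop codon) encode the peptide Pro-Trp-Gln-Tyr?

Pro: 4 codons.
Trp: 1 codon.
Gln: 2 codons.
Tyr: 2 codons.
4 × 1 × 2 × 2 = 16.

16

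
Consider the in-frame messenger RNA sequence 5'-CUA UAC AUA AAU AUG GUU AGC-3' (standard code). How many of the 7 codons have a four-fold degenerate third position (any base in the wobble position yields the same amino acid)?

2

Codon 1 CUA (Leu): third position 4-fold.
Codon 2 UAC (Tyr): third position 2-fold.
Codon 3 AUA (Ile): third position 3-fold.
Codon 4 AAU (Asn): third position 2-fold.
Codon 5 AUG (Met): third position 1-fold.
Codon 6 GUU (Val): third position 4-fold.
Codon 7 AGC (Ser): third position 2-fold.
Four-fold degenerate third positions: 2.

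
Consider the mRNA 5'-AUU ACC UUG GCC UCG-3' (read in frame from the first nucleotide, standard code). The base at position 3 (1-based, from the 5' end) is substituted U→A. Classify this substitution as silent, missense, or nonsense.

Position 3 falls in codon 1: AUU → Ile.
After the substitution the codon is AUA → Ile.
Both encode Ile, so the change is synonymous.

silent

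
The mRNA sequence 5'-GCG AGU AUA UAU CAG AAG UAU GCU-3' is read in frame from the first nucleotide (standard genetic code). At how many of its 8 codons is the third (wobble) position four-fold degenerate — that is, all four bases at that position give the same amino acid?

2

Codon 1 GCG (Ala): third position 4-fold.
Codon 2 AGU (Ser): third position 2-fold.
Codon 3 AUA (Ile): third position 3-fold.
Codon 4 UAU (Tyr): third position 2-fold.
Codon 5 CAG (Gln): third position 2-fold.
Codon 6 AAG (Lys): third position 2-fold.
Codon 7 UAU (Tyr): third position 2-fold.
Codon 8 GCU (Ala): third position 4-fold.
Four-fold degenerate third positions: 2.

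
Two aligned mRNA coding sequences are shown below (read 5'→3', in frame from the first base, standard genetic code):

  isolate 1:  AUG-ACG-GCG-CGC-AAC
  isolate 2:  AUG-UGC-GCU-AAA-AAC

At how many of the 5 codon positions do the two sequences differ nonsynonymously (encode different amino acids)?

Codon 1: AUG Met / AUG Met — identical.
Codon 2: ACG Thr / UGC Cys — nonsynonymous.
Codon 3: GCG Ala / GCU Ala — synonymous.
Codon 4: CGC Arg / AAA Lys — nonsynonymous.
Codon 5: AAC Asn / AAC Asn — identical.
Nonsynonymous differences: 2.

2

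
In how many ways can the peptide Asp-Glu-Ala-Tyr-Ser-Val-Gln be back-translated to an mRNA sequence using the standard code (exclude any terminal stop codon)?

Asp: 2 codons.
Glu: 2 codons.
Ala: 4 codons.
Tyr: 2 codons.
Ser: 6 codons.
Val: 4 codons.
Gln: 2 codons.
2 × 2 × 4 × 2 × 6 × 4 × 2 = 1536.

1536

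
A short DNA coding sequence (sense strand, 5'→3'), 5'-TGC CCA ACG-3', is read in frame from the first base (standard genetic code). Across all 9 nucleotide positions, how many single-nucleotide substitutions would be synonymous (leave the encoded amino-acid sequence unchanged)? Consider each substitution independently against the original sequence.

7

Codon 1 (TGC, Cys): 1 synonymous substitution.
Codon 2 (CCA, Pro): 3 synonymous substitutions.
Codon 3 (ACG, Thr): 3 synonymous substitutions.
Total: 1 + 3 + 3 = 7.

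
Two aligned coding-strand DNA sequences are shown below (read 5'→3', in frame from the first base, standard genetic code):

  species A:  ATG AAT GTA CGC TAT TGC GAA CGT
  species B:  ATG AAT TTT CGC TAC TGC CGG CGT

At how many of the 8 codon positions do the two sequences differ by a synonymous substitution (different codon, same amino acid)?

Codon 1: ATG Met / ATG Met — identical.
Codon 2: AAT Asn / AAT Asn — identical.
Codon 3: GTA Val / TTT Phe — nonsynonymous.
Codon 4: CGC Arg / CGC Arg — identical.
Codon 5: TAT Tyr / TAC Tyr — synonymous.
Codon 6: TGC Cys / TGC Cys — identical.
Codon 7: GAA Glu / CGG Arg — nonsynonymous.
Codon 8: CGT Arg / CGT Arg — identical.
Synonymous differences: 1.

1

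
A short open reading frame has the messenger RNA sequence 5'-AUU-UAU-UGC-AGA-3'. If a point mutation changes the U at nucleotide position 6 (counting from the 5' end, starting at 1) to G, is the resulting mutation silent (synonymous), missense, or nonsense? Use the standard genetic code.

nonsense

Position 6 falls in codon 2: UAU → Tyr.
After the substitution the codon is UAG → Stop.
The new codon is a stop codon, so this is a nonsense mutation.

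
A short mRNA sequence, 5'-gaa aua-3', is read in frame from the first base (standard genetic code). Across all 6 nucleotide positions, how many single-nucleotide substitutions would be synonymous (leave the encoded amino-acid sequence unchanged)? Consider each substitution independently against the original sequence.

3

Codon 1 (GAA, Glu): 1 synonymous substitution.
Codon 2 (AUA, Ile): 2 synonymous substitutions.
Total: 1 + 2 = 3.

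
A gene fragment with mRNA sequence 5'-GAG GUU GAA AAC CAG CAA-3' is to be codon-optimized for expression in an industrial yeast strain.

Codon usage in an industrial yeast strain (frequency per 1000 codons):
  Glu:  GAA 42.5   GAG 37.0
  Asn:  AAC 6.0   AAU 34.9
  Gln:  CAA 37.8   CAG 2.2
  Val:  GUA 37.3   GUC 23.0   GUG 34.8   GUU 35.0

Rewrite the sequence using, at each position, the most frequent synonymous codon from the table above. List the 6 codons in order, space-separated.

Codon 1 (Glu): best is GAA at 42.5.
Codon 2 (Val): best is GUA at 37.3.
Codon 3 (Glu): best is GAA at 42.5.
Codon 4 (Asn): best is AAU at 34.9.
Codon 5 (Gln): best is CAA at 37.8.
Codon 6 (Gln): best is CAA at 37.8.

GAA GUA GAA AAU CAA CAA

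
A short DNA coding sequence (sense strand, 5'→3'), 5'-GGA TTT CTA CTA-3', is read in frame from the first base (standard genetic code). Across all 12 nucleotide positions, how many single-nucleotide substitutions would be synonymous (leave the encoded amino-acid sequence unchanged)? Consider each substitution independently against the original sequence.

12

Codon 1 (GGA, Gly): 3 synonymous substitutions.
Codon 2 (TTT, Phe): 1 synonymous substitution.
Codon 3 (CTA, Leu): 4 synonymous substitutions.
Codon 4 (CTA, Leu): 4 synonymous substitutions.
Total: 3 + 1 + 4 + 4 = 12.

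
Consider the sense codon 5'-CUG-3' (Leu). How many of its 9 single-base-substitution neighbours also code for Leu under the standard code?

Position 1: UUG → 1 synonymous.
Position 2: none → 0 synonymous.
Position 3: CUU, CUC, CUA → 3 synonymous.
Total: 1 + 0 + 3 = 4.

4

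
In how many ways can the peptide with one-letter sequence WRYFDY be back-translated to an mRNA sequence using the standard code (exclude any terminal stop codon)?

Trp: 1 codon.
Arg: 6 codons.
Tyr: 2 codons.
Phe: 2 codons.
Asp: 2 codons.
Tyr: 2 codons.
1 × 6 × 2 × 2 × 2 × 2 = 96.

96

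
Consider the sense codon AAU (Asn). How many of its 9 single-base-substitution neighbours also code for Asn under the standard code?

1

Position 1: none → 0 synonymous.
Position 2: none → 0 synonymous.
Position 3: AAC → 1 synonymous.
Total: 0 + 0 + 1 = 1.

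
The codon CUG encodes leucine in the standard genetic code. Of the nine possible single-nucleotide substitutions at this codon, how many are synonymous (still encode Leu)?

Position 1: UUG → 1 synonymous.
Position 2: none → 0 synonymous.
Position 3: CUU, CUC, CUA → 3 synonymous.
Total: 1 + 0 + 3 = 4.

4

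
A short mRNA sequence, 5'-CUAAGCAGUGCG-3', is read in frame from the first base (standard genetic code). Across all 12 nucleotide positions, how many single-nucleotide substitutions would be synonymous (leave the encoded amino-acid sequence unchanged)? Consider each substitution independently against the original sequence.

Codon 1 (CUA, Leu): 4 synonymous substitutions.
Codon 2 (AGC, Ser): 1 synonymous substitution.
Codon 3 (AGU, Ser): 1 synonymous substitution.
Codon 4 (GCG, Ala): 3 synonymous substitutions.
Total: 4 + 1 + 1 + 3 = 9.

9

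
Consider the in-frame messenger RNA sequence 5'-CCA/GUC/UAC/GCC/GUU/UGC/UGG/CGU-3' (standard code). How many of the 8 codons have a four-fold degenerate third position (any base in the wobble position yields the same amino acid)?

5

Codon 1 CCA (Pro): third position 4-fold.
Codon 2 GUC (Val): third position 4-fold.
Codon 3 UAC (Tyr): third position 2-fold.
Codon 4 GCC (Ala): third position 4-fold.
Codon 5 GUU (Val): third position 4-fold.
Codon 6 UGC (Cys): third position 2-fold.
Codon 7 UGG (Trp): third position 1-fold.
Codon 8 CGU (Arg): third position 4-fold.
Four-fold degenerate third positions: 5.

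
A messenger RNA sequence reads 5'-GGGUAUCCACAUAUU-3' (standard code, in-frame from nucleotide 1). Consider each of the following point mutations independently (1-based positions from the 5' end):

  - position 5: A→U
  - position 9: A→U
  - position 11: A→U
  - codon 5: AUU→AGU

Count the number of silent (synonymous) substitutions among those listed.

1

Codon 2: UAU (Tyr) → UUU (Phe) — missense.
Codon 3: CCA (Pro) → CCU (Pro) — synonymous.
Codon 4: CAU (His) → CUU (Leu) — missense.
Codon 5: AUU (Ile) → AGU (Ser) — missense.
Synonymous: 1 of 4.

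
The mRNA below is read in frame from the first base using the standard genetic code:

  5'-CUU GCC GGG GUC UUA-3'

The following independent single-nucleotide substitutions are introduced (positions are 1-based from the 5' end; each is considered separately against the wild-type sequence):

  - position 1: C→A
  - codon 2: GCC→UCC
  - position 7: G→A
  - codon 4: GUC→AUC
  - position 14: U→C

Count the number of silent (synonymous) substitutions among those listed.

0

Codon 1: CUU (Leu) → AUU (Ile) — missense.
Codon 2: GCC (Ala) → UCC (Ser) — missense.
Codon 3: GGG (Gly) → AGG (Arg) — missense.
Codon 4: GUC (Val) → AUC (Ile) — missense.
Codon 5: UUA (Leu) → UCA (Ser) — missense.
Synonymous: 0 of 5.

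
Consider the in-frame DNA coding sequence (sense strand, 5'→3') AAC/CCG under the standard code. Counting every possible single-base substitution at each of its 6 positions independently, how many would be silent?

4

Codon 1 (AAC, Asn): 1 synonymous substitution.
Codon 2 (CCG, Pro): 3 synonymous substitutions.
Total: 1 + 3 = 4.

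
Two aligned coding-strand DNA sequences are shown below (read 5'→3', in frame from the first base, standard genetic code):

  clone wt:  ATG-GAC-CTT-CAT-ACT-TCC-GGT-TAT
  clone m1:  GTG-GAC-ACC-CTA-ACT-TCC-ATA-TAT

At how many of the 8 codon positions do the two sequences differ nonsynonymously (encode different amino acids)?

4

Codon 1: ATG Met / GTG Val — nonsynonymous.
Codon 2: GAC Asp / GAC Asp — identical.
Codon 3: CTT Leu / ACC Thr — nonsynonymous.
Codon 4: CAT His / CTA Leu — nonsynonymous.
Codon 5: ACT Thr / ACT Thr — identical.
Codon 6: TCC Ser / TCC Ser — identical.
Codon 7: GGT Gly / ATA Ile — nonsynonymous.
Codon 8: TAT Tyr / TAT Tyr — identical.
Nonsynonymous differences: 4.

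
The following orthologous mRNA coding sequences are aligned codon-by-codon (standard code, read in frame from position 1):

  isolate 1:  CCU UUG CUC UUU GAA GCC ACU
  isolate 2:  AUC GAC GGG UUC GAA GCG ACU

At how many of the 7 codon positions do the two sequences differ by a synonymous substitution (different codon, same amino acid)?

Codon 1: CCU Pro / AUC Ile — nonsynonymous.
Codon 2: UUG Leu / GAC Asp — nonsynonymous.
Codon 3: CUC Leu / GGG Gly — nonsynonymous.
Codon 4: UUU Phe / UUC Phe — synonymous.
Codon 5: GAA Glu / GAA Glu — identical.
Codon 6: GCC Ala / GCG Ala — synonymous.
Codon 7: ACU Thr / ACU Thr — identical.
Synonymous differences: 2.

2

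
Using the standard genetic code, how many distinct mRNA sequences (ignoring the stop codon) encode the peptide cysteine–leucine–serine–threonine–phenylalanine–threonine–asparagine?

4608

Cys: 2 codons.
Leu: 6 codons.
Ser: 6 codons.
Thr: 4 codons.
Phe: 2 codons.
Thr: 4 codons.
Asn: 2 codons.
2 × 6 × 6 × 4 × 2 × 4 × 2 = 4608.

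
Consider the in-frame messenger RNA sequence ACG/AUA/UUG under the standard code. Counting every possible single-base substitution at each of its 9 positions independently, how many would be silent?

7

Codon 1 (ACG, Thr): 3 synonymous substitutions.
Codon 2 (AUA, Ile): 2 synonymous substitutions.
Codon 3 (UUG, Leu): 2 synonymous substitutions.
Total: 3 + 2 + 2 = 7.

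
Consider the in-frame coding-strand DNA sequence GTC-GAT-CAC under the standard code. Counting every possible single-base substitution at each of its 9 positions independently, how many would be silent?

5

Codon 1 (GTC, Val): 3 synonymous substitutions.
Codon 2 (GAT, Asp): 1 synonymous substitution.
Codon 3 (CAC, His): 1 synonymous substitution.
Total: 3 + 1 + 1 = 5.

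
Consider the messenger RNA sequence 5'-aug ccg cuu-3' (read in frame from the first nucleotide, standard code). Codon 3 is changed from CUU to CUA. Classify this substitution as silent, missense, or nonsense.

Position 9 falls in codon 3: CUU → Leu.
After the substitution the codon is CUA → Leu.
Both encode Leu, so the change is synonymous.

silent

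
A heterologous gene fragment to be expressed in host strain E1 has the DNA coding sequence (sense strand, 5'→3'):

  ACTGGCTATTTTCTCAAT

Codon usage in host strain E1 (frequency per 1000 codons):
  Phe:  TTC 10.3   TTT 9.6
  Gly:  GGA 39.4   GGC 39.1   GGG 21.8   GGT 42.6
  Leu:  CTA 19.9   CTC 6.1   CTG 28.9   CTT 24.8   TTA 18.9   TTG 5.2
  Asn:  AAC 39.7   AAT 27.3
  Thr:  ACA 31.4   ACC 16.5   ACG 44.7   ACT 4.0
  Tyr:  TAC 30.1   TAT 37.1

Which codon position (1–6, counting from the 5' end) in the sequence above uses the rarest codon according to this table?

Codon 1 ACT (Thr): 4.0 per 1000.
Codon 2 GGC (Gly): 39.1 per 1000.
Codon 3 TAT (Tyr): 37.1 per 1000.
Codon 4 TTT (Phe): 9.6 per 1000.
Codon 5 CTC (Leu): 6.1 per 1000.
Codon 6 AAT (Asn): 27.3 per 1000.
Lowest frequency is 4.0 at codon 1.

1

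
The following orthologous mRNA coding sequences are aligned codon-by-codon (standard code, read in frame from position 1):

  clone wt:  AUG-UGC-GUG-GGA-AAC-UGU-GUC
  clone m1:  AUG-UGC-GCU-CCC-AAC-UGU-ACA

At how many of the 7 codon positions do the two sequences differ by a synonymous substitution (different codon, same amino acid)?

0

Codon 1: AUG Met / AUG Met — identical.
Codon 2: UGC Cys / UGC Cys — identical.
Codon 3: GUG Val / GCU Ala — nonsynonymous.
Codon 4: GGA Gly / CCC Pro — nonsynonymous.
Codon 5: AAC Asn / AAC Asn — identical.
Codon 6: UGU Cys / UGU Cys — identical.
Codon 7: GUC Val / ACA Thr — nonsynonymous.
Synonymous differences: 0.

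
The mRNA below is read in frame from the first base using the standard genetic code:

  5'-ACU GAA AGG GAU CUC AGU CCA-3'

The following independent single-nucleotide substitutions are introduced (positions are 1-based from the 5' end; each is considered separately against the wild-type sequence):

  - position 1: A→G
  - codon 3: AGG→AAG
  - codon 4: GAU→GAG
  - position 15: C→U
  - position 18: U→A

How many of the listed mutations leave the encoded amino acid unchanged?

1

Codon 1: ACU (Thr) → GCU (Ala) — missense.
Codon 3: AGG (Arg) → AAG (Lys) — missense.
Codon 4: GAU (Asp) → GAG (Glu) — missense.
Codon 5: CUC (Leu) → CUU (Leu) — synonymous.
Codon 6: AGU (Ser) → AGA (Arg) — missense.
Synonymous: 1 of 5.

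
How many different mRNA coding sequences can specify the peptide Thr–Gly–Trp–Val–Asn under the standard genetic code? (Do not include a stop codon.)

128

Thr: 4 codons.
Gly: 4 codons.
Trp: 1 codon.
Val: 4 codons.
Asn: 2 codons.
4 × 4 × 1 × 4 × 2 = 128.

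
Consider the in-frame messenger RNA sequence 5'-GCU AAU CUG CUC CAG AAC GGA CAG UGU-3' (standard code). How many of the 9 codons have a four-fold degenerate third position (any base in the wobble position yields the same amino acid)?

4

Codon 1 GCU (Ala): third position 4-fold.
Codon 2 AAU (Asn): third position 2-fold.
Codon 3 CUG (Leu): third position 4-fold.
Codon 4 CUC (Leu): third position 4-fold.
Codon 5 CAG (Gln): third position 2-fold.
Codon 6 AAC (Asn): third position 2-fold.
Codon 7 GGA (Gly): third position 4-fold.
Codon 8 CAG (Gln): third position 2-fold.
Codon 9 UGU (Cys): third position 2-fold.
Four-fold degenerate third positions: 4.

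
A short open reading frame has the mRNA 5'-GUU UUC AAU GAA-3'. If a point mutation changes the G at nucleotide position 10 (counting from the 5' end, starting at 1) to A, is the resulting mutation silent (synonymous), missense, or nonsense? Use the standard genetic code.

missense

Position 10 falls in codon 4: GAA → Glu.
After the substitution the codon is AAA → Lys.
Glu ≠ Lys, so this is a missense mutation.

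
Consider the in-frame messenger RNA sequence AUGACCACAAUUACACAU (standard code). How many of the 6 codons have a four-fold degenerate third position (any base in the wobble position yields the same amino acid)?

Codon 1 AUG (Met): third position 1-fold.
Codon 2 ACC (Thr): third position 4-fold.
Codon 3 ACA (Thr): third position 4-fold.
Codon 4 AUU (Ile): third position 3-fold.
Codon 5 ACA (Thr): third position 4-fold.
Codon 6 CAU (His): third position 2-fold.
Four-fold degenerate third positions: 3.

3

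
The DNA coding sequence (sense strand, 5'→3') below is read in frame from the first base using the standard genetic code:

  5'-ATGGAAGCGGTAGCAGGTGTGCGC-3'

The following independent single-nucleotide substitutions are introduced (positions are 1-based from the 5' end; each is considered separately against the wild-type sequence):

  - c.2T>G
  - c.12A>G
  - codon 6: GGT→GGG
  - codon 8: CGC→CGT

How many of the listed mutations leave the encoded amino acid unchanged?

Codon 1: ATG (Met) → AGG (Arg) — missense.
Codon 4: GTA (Val) → GTG (Val) — synonymous.
Codon 6: GGT (Gly) → GGG (Gly) — synonymous.
Codon 8: CGC (Arg) → CGT (Arg) — synonymous.
Synonymous: 3 of 4.

3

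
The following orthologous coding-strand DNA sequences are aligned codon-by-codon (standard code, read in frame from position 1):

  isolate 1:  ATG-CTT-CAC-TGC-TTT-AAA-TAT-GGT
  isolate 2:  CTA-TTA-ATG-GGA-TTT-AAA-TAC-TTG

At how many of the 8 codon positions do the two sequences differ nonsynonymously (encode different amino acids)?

4

Codon 1: ATG Met / CTA Leu — nonsynonymous.
Codon 2: CTT Leu / TTA Leu — synonymous.
Codon 3: CAC His / ATG Met — nonsynonymous.
Codon 4: TGC Cys / GGA Gly — nonsynonymous.
Codon 5: TTT Phe / TTT Phe — identical.
Codon 6: AAA Lys / AAA Lys — identical.
Codon 7: TAT Tyr / TAC Tyr — synonymous.
Codon 8: GGT Gly / TTG Leu — nonsynonymous.
Nonsynonymous differences: 4.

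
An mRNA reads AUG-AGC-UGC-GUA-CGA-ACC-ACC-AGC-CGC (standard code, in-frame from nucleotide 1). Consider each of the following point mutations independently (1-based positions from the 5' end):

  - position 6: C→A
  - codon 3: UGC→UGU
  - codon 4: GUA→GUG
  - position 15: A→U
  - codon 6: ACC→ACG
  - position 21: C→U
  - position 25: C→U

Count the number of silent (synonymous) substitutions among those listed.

Codon 2: AGC (Ser) → AGA (Arg) — missense.
Codon 3: UGC (Cys) → UGU (Cys) — synonymous.
Codon 4: GUA (Val) → GUG (Val) — synonymous.
Codon 5: CGA (Arg) → CGU (Arg) — synonymous.
Codon 6: ACC (Thr) → ACG (Thr) — synonymous.
Codon 7: ACC (Thr) → ACU (Thr) — synonymous.
Codon 9: CGC (Arg) → UGC (Cys) — missense.
Synonymous: 5 of 7.

5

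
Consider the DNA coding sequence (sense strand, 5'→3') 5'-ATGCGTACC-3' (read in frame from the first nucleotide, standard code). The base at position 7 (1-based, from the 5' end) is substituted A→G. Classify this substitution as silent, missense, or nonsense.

missense

Position 7 falls in codon 3: ACC → Thr.
After the substitution the codon is GCC → Ala.
Thr ≠ Ala, so this is a missense mutation.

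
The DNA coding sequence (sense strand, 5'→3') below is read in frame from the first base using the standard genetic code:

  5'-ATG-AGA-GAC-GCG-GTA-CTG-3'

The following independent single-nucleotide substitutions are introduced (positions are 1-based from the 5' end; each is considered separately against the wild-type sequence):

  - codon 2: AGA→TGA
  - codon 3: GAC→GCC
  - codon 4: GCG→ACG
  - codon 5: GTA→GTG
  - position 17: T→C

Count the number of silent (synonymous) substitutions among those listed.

Codon 2: AGA (Arg) → TGA (Stop) — nonsense.
Codon 3: GAC (Asp) → GCC (Ala) — missense.
Codon 4: GCG (Ala) → ACG (Thr) — missense.
Codon 5: GTA (Val) → GTG (Val) — synonymous.
Codon 6: CTG (Leu) → CCG (Pro) — missense.
Synonymous: 1 of 5.

1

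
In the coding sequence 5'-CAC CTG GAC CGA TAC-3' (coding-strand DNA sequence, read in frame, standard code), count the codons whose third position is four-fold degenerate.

2

Codon 1 CAC (His): third position 2-fold.
Codon 2 CTG (Leu): third position 4-fold.
Codon 3 GAC (Asp): third position 2-fold.
Codon 4 CGA (Arg): third position 4-fold.
Codon 5 TAC (Tyr): third position 2-fold.
Four-fold degenerate third positions: 2.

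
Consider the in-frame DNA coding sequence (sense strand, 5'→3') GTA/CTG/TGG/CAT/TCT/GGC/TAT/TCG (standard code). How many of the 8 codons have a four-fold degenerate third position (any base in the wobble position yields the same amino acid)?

Codon 1 GTA (Val): third position 4-fold.
Codon 2 CTG (Leu): third position 4-fold.
Codon 3 TGG (Trp): third position 1-fold.
Codon 4 CAT (His): third position 2-fold.
Codon 5 TCT (Ser): third position 4-fold.
Codon 6 GGC (Gly): third position 4-fold.
Codon 7 TAT (Tyr): third position 2-fold.
Codon 8 TCG (Ser): third position 4-fold.
Four-fold degenerate third positions: 5.

5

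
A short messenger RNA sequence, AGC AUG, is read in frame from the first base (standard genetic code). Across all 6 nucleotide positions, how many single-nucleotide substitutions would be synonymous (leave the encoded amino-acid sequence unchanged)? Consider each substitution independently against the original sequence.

Codon 1 (AGC, Ser): 1 synonymous substitution.
Codon 2 (AUG, Met): 0 synonymous substitutions.
Total: 1 + 0 = 1.

1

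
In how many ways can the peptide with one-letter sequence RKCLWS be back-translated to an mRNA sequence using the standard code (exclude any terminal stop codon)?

Arg: 6 codons.
Lys: 2 codons.
Cys: 2 codons.
Leu: 6 codons.
Trp: 1 codon.
Ser: 6 codons.
6 × 2 × 2 × 6 × 1 × 6 = 864.

864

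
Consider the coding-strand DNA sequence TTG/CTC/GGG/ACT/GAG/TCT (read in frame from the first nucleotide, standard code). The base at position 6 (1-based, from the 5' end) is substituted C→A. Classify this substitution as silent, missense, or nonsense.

Position 6 falls in codon 2: CTC → Leu.
After the substitution the codon is CTA → Leu.
Both encode Leu, so the change is synonymous.

silent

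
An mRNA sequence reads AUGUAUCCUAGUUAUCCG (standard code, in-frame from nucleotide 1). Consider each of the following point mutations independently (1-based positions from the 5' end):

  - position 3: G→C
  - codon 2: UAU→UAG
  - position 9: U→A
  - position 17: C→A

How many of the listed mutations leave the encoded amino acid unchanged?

1

Codon 1: AUG (Met) → AUC (Ile) — missense.
Codon 2: UAU (Tyr) → UAG (Stop) — nonsense.
Codon 3: CCU (Pro) → CCA (Pro) — synonymous.
Codon 6: CCG (Pro) → CAG (Gln) — missense.
Synonymous: 1 of 4.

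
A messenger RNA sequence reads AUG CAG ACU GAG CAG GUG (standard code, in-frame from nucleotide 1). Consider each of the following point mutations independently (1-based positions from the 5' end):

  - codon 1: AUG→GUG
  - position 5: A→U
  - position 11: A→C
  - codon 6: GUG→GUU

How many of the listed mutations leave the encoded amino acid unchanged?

1

Codon 1: AUG (Met) → GUG (Val) — missense.
Codon 2: CAG (Gln) → CUG (Leu) — missense.
Codon 4: GAG (Glu) → GCG (Ala) — missense.
Codon 6: GUG (Val) → GUU (Val) — synonymous.
Synonymous: 1 of 4.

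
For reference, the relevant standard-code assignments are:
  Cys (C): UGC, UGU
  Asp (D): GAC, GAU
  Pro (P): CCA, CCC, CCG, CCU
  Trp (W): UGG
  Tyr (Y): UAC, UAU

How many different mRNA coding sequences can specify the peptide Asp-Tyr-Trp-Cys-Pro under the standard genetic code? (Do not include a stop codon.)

Asp: 2 codons.
Tyr: 2 codons.
Trp: 1 codon.
Cys: 2 codons.
Pro: 4 codons.
2 × 2 × 1 × 2 × 4 = 32.

32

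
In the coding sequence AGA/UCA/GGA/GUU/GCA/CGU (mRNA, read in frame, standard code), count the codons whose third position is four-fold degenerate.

Codon 1 AGA (Arg): third position 2-fold.
Codon 2 UCA (Ser): third position 4-fold.
Codon 3 GGA (Gly): third position 4-fold.
Codon 4 GUU (Val): third position 4-fold.
Codon 5 GCA (Ala): third position 4-fold.
Codon 6 CGU (Arg): third position 4-fold.
Four-fold degenerate third positions: 5.

5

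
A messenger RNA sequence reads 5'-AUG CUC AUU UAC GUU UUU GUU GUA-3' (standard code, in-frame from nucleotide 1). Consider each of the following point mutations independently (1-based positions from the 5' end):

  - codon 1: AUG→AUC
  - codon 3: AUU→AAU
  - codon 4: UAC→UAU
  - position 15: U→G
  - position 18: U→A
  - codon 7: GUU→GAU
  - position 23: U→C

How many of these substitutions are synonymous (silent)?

2

Codon 1: AUG (Met) → AUC (Ile) — missense.
Codon 3: AUU (Ile) → AAU (Asn) — missense.
Codon 4: UAC (Tyr) → UAU (Tyr) — synonymous.
Codon 5: GUU (Val) → GUG (Val) — synonymous.
Codon 6: UUU (Phe) → UUA (Leu) — missense.
Codon 7: GUU (Val) → GAU (Asp) — missense.
Codon 8: GUA (Val) → GCA (Ala) — missense.
Synonymous: 2 of 7.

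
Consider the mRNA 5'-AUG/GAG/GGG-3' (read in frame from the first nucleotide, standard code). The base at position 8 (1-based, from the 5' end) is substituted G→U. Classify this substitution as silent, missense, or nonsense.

Position 8 falls in codon 3: GGG → Gly.
After the substitution the codon is GUG → Val.
Gly ≠ Val, so this is a missense mutation.

missense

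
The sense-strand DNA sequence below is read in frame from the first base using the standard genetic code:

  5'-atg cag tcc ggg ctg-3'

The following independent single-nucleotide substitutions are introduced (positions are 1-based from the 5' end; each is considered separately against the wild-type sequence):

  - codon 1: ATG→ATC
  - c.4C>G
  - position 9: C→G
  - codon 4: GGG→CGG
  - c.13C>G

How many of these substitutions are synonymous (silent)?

Codon 1: ATG (Met) → ATC (Ile) — missense.
Codon 2: CAG (Gln) → GAG (Glu) — missense.
Codon 3: TCC (Ser) → TCG (Ser) — synonymous.
Codon 4: GGG (Gly) → CGG (Arg) — missense.
Codon 5: CTG (Leu) → GTG (Val) — missense.
Synonymous: 1 of 5.

1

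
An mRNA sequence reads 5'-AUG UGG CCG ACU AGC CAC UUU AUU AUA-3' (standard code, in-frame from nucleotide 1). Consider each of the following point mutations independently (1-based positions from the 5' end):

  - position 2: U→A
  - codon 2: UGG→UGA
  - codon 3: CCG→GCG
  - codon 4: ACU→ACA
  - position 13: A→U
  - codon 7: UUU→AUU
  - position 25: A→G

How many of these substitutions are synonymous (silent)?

Codon 1: AUG (Met) → AAG (Lys) — missense.
Codon 2: UGG (Trp) → UGA (Stop) — nonsense.
Codon 3: CCG (Pro) → GCG (Ala) — missense.
Codon 4: ACU (Thr) → ACA (Thr) — synonymous.
Codon 5: AGC (Ser) → UGC (Cys) — missense.
Codon 7: UUU (Phe) → AUU (Ile) — missense.
Codon 9: AUA (Ile) → GUA (Val) — missense.
Synonymous: 1 of 7.

1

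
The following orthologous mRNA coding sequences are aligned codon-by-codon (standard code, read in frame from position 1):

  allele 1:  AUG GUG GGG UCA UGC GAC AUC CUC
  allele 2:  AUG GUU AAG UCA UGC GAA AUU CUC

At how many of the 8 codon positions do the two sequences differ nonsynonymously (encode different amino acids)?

2

Codon 1: AUG Met / AUG Met — identical.
Codon 2: GUG Val / GUU Val — synonymous.
Codon 3: GGG Gly / AAG Lys — nonsynonymous.
Codon 4: UCA Ser / UCA Ser — identical.
Codon 5: UGC Cys / UGC Cys — identical.
Codon 6: GAC Asp / GAA Glu — nonsynonymous.
Codon 7: AUC Ile / AUU Ile — synonymous.
Codon 8: CUC Leu / CUC Leu — identical.
Nonsynonymous differences: 2.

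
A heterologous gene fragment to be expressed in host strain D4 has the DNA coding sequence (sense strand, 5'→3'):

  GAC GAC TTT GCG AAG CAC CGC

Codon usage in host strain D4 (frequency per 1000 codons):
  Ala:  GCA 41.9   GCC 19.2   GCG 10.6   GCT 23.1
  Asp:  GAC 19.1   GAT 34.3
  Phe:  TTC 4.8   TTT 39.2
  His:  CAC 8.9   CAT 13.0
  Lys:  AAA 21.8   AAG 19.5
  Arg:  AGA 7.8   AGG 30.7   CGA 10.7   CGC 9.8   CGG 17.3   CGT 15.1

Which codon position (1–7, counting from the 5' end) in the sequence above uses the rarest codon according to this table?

6

Codon 1 GAC (Asp): 19.1 per 1000.
Codon 2 GAC (Asp): 19.1 per 1000.
Codon 3 TTT (Phe): 39.2 per 1000.
Codon 4 GCG (Ala): 10.6 per 1000.
Codon 5 AAG (Lys): 19.5 per 1000.
Codon 6 CAC (His): 8.9 per 1000.
Codon 7 CGC (Arg): 9.8 per 1000.
Lowest frequency is 8.9 at codon 6.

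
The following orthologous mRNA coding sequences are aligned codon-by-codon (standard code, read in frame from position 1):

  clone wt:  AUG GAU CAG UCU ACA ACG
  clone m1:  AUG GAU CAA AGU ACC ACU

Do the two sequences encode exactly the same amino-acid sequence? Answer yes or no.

Codon 1: AUG Met / AUG Met — identical.
Codon 2: GAU Asp / GAU Asp — identical.
Codon 3: CAG Gln / CAA Gln — synonymous.
Codon 4: UCU Ser / AGU Ser — synonymous.
Codon 5: ACA Thr / ACC Thr — synonymous.
Codon 6: ACG Thr / ACU Thr — synonymous.
Nonsynonymous differences: 0 → same protein.

yes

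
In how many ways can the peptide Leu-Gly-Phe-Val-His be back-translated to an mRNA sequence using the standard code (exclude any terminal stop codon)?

384

Leu: 6 codons.
Gly: 4 codons.
Phe: 2 codons.
Val: 4 codons.
His: 2 codons.
6 × 4 × 2 × 4 × 2 = 384.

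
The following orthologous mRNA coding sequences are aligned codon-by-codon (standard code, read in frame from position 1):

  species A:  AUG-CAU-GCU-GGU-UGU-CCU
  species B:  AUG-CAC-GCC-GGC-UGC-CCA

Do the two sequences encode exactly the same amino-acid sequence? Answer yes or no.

yes

Codon 1: AUG Met / AUG Met — identical.
Codon 2: CAU His / CAC His — synonymous.
Codon 3: GCU Ala / GCC Ala — synonymous.
Codon 4: GGU Gly / GGC Gly — synonymous.
Codon 5: UGU Cys / UGC Cys — synonymous.
Codon 6: CCU Pro / CCA Pro — synonymous.
Nonsynonymous differences: 0 → same protein.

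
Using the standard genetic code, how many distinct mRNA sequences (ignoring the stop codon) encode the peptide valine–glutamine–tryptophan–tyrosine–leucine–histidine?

Val: 4 codons.
Gln: 2 codons.
Trp: 1 codon.
Tyr: 2 codons.
Leu: 6 codons.
His: 2 codons.
4 × 2 × 1 × 2 × 6 × 2 = 192.

192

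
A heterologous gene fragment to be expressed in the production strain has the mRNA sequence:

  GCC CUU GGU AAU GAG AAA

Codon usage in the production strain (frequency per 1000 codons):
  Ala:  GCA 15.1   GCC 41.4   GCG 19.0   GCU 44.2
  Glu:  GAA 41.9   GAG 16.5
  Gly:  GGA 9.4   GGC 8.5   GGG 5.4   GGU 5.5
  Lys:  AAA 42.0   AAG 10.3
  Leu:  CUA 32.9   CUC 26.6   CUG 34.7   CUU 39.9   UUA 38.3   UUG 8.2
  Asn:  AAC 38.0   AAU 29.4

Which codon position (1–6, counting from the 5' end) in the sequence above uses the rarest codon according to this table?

3

Codon 1 GCC (Ala): 41.4 per 1000.
Codon 2 CUU (Leu): 39.9 per 1000.
Codon 3 GGU (Gly): 5.5 per 1000.
Codon 4 AAU (Asn): 29.4 per 1000.
Codon 5 GAG (Glu): 16.5 per 1000.
Codon 6 AAA (Lys): 42.0 per 1000.
Lowest frequency is 5.5 at codon 3.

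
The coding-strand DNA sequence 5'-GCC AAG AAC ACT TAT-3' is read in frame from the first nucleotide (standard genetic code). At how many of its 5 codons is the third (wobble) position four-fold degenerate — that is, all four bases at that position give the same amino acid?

Codon 1 GCC (Ala): third position 4-fold.
Codon 2 AAG (Lys): third position 2-fold.
Codon 3 AAC (Asn): third position 2-fold.
Codon 4 ACT (Thr): third position 4-fold.
Codon 5 TAT (Tyr): third position 2-fold.
Four-fold degenerate third positions: 2.

2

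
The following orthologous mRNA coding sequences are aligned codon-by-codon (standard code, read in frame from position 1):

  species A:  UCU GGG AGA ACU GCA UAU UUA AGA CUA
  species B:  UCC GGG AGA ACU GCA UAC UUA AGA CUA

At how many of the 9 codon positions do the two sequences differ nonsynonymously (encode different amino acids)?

0

Codon 1: UCU Ser / UCC Ser — synonymous.
Codon 2: GGG Gly / GGG Gly — identical.
Codon 3: AGA Arg / AGA Arg — identical.
Codon 4: ACU Thr / ACU Thr — identical.
Codon 5: GCA Ala / GCA Ala — identical.
Codon 6: UAU Tyr / UAC Tyr — synonymous.
Codon 7: UUA Leu / UUA Leu — identical.
Codon 8: AGA Arg / AGA Arg — identical.
Codon 9: CUA Leu / CUA Leu — identical.
Nonsynonymous differences: 0.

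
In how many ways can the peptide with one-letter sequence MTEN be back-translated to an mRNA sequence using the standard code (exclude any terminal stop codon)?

16

Met: 1 codon.
Thr: 4 codons.
Glu: 2 codons.
Asn: 2 codons.
1 × 4 × 2 × 2 = 16.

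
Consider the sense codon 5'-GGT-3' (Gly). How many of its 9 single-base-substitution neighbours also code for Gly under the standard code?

3

Position 1: none → 0 synonymous.
Position 2: none → 0 synonymous.
Position 3: GGC, GGA, GGG → 3 synonymous.
Total: 0 + 0 + 3 = 3.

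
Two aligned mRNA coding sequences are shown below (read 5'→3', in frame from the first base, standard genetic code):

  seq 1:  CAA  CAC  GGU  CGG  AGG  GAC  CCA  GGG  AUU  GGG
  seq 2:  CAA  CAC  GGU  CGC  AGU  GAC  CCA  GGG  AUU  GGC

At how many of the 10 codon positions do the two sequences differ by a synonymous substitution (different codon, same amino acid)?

2

Codon 1: CAA Gln / CAA Gln — identical.
Codon 2: CAC His / CAC His — identical.
Codon 3: GGU Gly / GGU Gly — identical.
Codon 4: CGG Arg / CGC Arg — synonymous.
Codon 5: AGG Arg / AGU Ser — nonsynonymous.
Codon 6: GAC Asp / GAC Asp — identical.
Codon 7: CCA Pro / CCA Pro — identical.
Codon 8: GGG Gly / GGG Gly — identical.
Codon 9: AUU Ile / AUU Ile — identical.
Codon 10: GGG Gly / GGC Gly — synonymous.
Synonymous differences: 2.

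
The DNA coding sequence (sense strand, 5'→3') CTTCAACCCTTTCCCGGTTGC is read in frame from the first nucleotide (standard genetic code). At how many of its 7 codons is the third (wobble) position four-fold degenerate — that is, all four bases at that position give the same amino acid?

Codon 1 CTT (Leu): third position 4-fold.
Codon 2 CAA (Gln): third position 2-fold.
Codon 3 CCC (Pro): third position 4-fold.
Codon 4 TTT (Phe): third position 2-fold.
Codon 5 CCC (Pro): third position 4-fold.
Codon 6 GGT (Gly): third position 4-fold.
Codon 7 TGC (Cys): third position 2-fold.
Four-fold degenerate third positions: 4.

4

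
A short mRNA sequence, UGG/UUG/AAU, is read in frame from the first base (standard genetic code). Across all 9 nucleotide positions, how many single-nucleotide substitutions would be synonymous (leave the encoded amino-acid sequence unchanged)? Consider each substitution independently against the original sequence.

Codon 1 (UGG, Trp): 0 synonymous substitutions.
Codon 2 (UUG, Leu): 2 synonymous substitutions.
Codon 3 (AAU, Asn): 1 synonymous substitution.
Total: 0 + 2 + 1 = 3.

3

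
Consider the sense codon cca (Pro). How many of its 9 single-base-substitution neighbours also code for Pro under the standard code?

Position 1: none → 0 synonymous.
Position 2: none → 0 synonymous.
Position 3: CCU, CCC, CCG → 3 synonymous.
Total: 0 + 0 + 3 = 3.

3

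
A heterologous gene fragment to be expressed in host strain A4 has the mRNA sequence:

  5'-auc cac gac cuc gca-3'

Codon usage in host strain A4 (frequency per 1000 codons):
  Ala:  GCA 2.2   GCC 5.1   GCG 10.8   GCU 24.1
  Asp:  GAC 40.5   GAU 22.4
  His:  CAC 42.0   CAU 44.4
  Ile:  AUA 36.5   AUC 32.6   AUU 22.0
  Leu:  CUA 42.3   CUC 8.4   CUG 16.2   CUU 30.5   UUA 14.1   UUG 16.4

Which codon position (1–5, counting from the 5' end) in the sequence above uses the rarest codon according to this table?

5

Codon 1 AUC (Ile): 32.6 per 1000.
Codon 2 CAC (His): 42.0 per 1000.
Codon 3 GAC (Asp): 40.5 per 1000.
Codon 4 CUC (Leu): 8.4 per 1000.
Codon 5 GCA (Ala): 2.2 per 1000.
Lowest frequency is 2.2 at codon 5.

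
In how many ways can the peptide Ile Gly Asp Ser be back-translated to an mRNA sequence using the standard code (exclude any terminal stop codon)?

Ile: 3 codons.
Gly: 4 codons.
Asp: 2 codons.
Ser: 6 codons.
3 × 4 × 2 × 6 = 144.

144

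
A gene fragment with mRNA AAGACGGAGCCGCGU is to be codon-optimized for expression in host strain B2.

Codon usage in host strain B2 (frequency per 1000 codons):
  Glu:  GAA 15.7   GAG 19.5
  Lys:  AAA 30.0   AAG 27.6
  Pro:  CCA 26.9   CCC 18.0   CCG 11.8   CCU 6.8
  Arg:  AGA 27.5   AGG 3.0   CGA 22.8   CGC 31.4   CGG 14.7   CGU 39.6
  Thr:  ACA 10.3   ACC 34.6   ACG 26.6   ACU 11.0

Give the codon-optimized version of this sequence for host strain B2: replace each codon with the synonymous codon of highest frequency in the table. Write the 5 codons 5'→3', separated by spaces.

AAA ACC GAG CCA CGU

Codon 1 (Lys): best is AAA at 30.0.
Codon 2 (Thr): best is ACC at 34.6.
Codon 3 (Glu): best is GAG at 19.5.
Codon 4 (Pro): best is CCA at 26.9.
Codon 5 (Arg): best is CGU at 39.6.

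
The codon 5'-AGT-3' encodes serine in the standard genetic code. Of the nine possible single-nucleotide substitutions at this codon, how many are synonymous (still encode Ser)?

Position 1: none → 0 synonymous.
Position 2: none → 0 synonymous.
Position 3: AGC → 1 synonymous.
Total: 0 + 0 + 1 = 1.

1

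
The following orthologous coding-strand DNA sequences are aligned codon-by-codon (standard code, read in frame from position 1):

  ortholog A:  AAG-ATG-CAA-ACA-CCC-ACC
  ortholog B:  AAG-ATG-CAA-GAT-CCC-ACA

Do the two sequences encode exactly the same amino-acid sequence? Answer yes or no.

Codon 1: AAG Lys / AAG Lys — identical.
Codon 2: ATG Met / ATG Met — identical.
Codon 3: CAA Gln / CAA Gln — identical.
Codon 4: ACA Thr / GAT Asp — nonsynonymous.
Codon 5: CCC Pro / CCC Pro — identical.
Codon 6: ACC Thr / ACA Thr — synonymous.
Nonsynonymous differences: 1 → different protein.

no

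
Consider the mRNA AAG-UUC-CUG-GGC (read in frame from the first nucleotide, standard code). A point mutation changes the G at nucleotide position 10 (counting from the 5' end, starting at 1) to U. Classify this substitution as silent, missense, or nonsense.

missense

Position 10 falls in codon 4: GGC → Gly.
After the substitution the codon is UGC → Cys.
Gly ≠ Cys, so this is a missense mutation.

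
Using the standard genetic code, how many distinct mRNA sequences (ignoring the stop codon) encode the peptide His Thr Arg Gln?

96

His: 2 codons.
Thr: 4 codons.
Arg: 6 codons.
Gln: 2 codons.
2 × 4 × 6 × 2 = 96.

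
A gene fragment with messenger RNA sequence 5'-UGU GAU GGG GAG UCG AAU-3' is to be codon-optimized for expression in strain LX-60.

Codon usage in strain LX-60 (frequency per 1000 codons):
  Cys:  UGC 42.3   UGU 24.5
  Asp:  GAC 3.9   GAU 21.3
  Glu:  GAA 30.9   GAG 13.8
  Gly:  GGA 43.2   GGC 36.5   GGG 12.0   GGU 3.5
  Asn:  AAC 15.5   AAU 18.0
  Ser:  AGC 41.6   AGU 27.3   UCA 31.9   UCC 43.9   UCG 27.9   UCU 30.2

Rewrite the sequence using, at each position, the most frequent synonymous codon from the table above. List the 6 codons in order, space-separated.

UGC GAU GGA GAA UCC AAU

Codon 1 (Cys): best is UGC at 42.3.
Codon 2 (Asp): best is GAU at 21.3.
Codon 3 (Gly): best is GGA at 43.2.
Codon 4 (Glu): best is GAA at 30.9.
Codon 5 (Ser): best is UCC at 43.9.
Codon 6 (Asn): best is AAU at 18.0.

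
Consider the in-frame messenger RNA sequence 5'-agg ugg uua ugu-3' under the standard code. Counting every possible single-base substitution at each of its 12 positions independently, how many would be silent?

Codon 1 (AGG, Arg): 2 synonymous substitutions.
Codon 2 (UGG, Trp): 0 synonymous substitutions.
Codon 3 (UUA, Leu): 2 synonymous substitutions.
Codon 4 (UGU, Cys): 1 synonymous substitution.
Total: 2 + 0 + 2 + 1 = 5.

5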